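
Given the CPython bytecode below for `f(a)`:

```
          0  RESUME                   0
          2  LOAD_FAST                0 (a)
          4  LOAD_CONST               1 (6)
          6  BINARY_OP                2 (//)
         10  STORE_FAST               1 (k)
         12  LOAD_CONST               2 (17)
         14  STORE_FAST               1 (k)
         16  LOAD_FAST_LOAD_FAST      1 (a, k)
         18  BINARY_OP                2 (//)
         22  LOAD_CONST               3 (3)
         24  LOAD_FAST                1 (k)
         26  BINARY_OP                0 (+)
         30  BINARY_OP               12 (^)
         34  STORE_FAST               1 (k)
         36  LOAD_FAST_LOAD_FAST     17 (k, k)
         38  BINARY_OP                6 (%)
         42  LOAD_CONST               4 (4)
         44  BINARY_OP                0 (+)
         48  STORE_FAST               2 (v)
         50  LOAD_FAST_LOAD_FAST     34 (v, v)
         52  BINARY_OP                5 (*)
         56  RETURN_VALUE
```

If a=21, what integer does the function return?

LOAD_FAST a → push 21. Stack: [21]
LOAD_CONST → push 6. Stack: [21, 6]
BINARY_OP // → 21 // 6 = 3. Stack: [3]
STORE_FAST k → k=3. Stack: []
LOAD_CONST → push 17. Stack: [17]
STORE_FAST k → k=17. Stack: []
LOAD_FAST_LOAD_FAST a,k → push 21,17. Stack: [21, 17]
BINARY_OP // → 21 // 17 = 1. Stack: [1]
LOAD_CONST → push 3. Stack: [1, 3]
LOAD_FAST k → push 17. Stack: [1, 3, 17]
BINARY_OP + → 3 + 17 = 20. Stack: [1, 20]
BINARY_OP ^ → 1 ^ 20 = 21. Stack: [21]
STORE_FAST k → k=21. Stack: []
LOAD_FAST_LOAD_FAST k,k → push 21,21. Stack: [21, 21]
BINARY_OP % → 21 % 21 = 0. Stack: [0]
LOAD_CONST → push 4. Stack: [0, 4]
BINARY_OP + → 0 + 4 = 4. Stack: [4]
STORE_FAST v → v=4. Stack: []
LOAD_FAST_LOAD_FAST v,v → push 4,4. Stack: [4, 4]
BINARY_OP * → 4 * 4 = 16. Stack: [16]
RETURN_VALUE → return 16.

16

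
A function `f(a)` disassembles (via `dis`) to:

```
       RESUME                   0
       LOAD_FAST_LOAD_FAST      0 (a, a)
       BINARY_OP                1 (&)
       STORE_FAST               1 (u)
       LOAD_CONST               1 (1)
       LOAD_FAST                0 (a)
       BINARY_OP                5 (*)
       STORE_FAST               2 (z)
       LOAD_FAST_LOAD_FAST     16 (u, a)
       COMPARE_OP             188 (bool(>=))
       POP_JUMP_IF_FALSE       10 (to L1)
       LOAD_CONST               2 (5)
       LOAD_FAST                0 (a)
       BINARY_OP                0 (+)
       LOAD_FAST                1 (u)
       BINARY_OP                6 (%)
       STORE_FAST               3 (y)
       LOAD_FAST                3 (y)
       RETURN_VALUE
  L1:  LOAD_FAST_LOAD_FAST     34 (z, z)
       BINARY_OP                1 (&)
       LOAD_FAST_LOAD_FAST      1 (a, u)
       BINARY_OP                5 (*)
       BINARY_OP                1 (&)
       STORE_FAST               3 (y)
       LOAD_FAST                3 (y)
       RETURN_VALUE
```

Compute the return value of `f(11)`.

LOAD_FAST_LOAD_FAST a,a → push 11,11. Stack: [11, 11]
BINARY_OP & → 11 & 11 = 11. Stack: [11]
STORE_FAST u → u=11. Stack: []
LOAD_CONST → push 1. Stack: [1]
LOAD_FAST a → push 11. Stack: [1, 11]
BINARY_OP * → 1 * 11 = 11. Stack: [11]
STORE_FAST z → z=11. Stack: []
LOAD_FAST_LOAD_FAST u,a → push 11,11. Stack: [11, 11]
COMPARE_OP bool(>=) → 11 vs 11 = True. Stack: [True]
POP_JUMP_IF_FALSE → pop True; no jump. Stack: []
LOAD_CONST → push 5. Stack: [5]
LOAD_FAST a → push 11. Stack: [5, 11]
BINARY_OP + → 5 + 11 = 16. Stack: [16]
LOAD_FAST u → push 11. Stack: [16, 11]
BINARY_OP % → 16 % 11 = 5. Stack: [5]
STORE_FAST y → y=5. Stack: []
LOAD_FAST y → push 5. Stack: [5]
RETURN_VALUE → return 5.

5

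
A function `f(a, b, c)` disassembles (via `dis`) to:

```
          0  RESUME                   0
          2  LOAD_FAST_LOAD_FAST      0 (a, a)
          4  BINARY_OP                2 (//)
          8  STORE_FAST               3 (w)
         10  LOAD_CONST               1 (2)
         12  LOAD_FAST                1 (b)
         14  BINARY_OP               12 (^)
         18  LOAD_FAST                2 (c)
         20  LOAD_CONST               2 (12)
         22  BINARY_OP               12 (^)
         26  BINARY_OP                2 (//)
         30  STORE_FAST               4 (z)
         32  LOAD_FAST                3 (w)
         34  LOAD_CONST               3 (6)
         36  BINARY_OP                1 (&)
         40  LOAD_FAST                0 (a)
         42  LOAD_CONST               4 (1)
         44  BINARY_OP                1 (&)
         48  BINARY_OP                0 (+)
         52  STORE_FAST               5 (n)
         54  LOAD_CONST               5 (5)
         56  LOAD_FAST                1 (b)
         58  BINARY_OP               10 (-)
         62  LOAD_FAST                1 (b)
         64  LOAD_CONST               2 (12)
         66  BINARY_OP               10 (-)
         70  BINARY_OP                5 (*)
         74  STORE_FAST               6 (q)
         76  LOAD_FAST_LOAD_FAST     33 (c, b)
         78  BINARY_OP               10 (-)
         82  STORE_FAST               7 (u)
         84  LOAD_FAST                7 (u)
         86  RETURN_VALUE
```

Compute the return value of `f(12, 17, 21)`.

4

LOAD_FAST_LOAD_FAST a,a → push 12,12. Stack: [12, 12]
BINARY_OP // → 12 // 12 = 1. Stack: [1]
STORE_FAST w → w=1. Stack: []
LOAD_CONST → push 2. Stack: [2]
LOAD_FAST b → push 17. Stack: [2, 17]
BINARY_OP ^ → 2 ^ 17 = 19. Stack: [19]
LOAD_FAST c → push 21. Stack: [19, 21]
LOAD_CONST → push 12. Stack: [19, 21, 12]
BINARY_OP ^ → 21 ^ 12 = 25. Stack: [19, 25]
BINARY_OP // → 19 // 25 = 0. Stack: [0]
STORE_FAST z → z=0. Stack: []
LOAD_FAST w → push 1. Stack: [1]
LOAD_CONST → push 6. Stack: [1, 6]
BINARY_OP & → 1 & 6 = 0. Stack: [0]
LOAD_FAST a → push 12. Stack: [0, 12]
LOAD_CONST → push 1. Stack: [0, 12, 1]
BINARY_OP & → 12 & 1 = 0. Stack: [0, 0]
BINARY_OP + → 0 + 0 = 0. Stack: [0]
STORE_FAST n → n=0. Stack: []
LOAD_CONST → push 5. Stack: [5]
LOAD_FAST b → push 17. Stack: [5, 17]
BINARY_OP - → 5 - 17 = -12. Stack: [-12]
LOAD_FAST b → push 17. Stack: [-12, 17]
LOAD_CONST → push 12. Stack: [-12, 17, 12]
BINARY_OP - → 17 - 12 = 5. Stack: [-12, 5]
BINARY_OP * → -12 * 5 = -60. Stack: [-60]
STORE_FAST q → q=-60. Stack: []
LOAD_FAST_LOAD_FAST c,b → push 21,17. Stack: [21, 17]
BINARY_OP - → 21 - 17 = 4. Stack: [4]
STORE_FAST u → u=4. Stack: []
LOAD_FAST u → push 4. Stack: [4]
RETURN_VALUE → return 4.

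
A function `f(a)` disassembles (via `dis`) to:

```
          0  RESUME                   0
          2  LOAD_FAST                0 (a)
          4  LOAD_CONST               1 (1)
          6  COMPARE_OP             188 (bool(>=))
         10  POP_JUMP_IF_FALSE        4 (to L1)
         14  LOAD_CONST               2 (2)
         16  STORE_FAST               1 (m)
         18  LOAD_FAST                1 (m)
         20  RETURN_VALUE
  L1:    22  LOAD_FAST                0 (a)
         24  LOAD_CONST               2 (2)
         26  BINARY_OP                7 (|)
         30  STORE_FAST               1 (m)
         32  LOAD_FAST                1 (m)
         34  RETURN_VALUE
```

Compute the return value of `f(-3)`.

-1

LOAD_FAST a → push -3. Stack: [-3]
LOAD_CONST → push 1. Stack: [-3, 1]
COMPARE_OP bool(>=) → -3 vs 1 = False. Stack: [False]
POP_JUMP_IF_FALSE → pop False; jump. Stack: []
LOAD_FAST a → push -3. Stack: [-3]
LOAD_CONST → push 2. Stack: [-3, 2]
BINARY_OP | → -3 | 2 = -1. Stack: [-1]
STORE_FAST m → m=-1. Stack: []
LOAD_FAST m → push -1. Stack: [-1]
RETURN_VALUE → return -1.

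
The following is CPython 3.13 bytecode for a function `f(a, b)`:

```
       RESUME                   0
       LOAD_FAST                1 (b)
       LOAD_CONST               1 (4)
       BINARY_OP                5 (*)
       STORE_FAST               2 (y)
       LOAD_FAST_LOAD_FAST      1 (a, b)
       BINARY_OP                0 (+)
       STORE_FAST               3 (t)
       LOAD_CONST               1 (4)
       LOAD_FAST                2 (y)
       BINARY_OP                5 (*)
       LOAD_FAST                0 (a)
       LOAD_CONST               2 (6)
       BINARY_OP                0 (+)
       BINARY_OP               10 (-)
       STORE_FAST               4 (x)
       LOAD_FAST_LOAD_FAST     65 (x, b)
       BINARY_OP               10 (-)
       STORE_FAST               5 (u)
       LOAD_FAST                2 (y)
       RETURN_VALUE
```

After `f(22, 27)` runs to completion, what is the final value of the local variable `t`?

49

LOAD_FAST b → push 27. Stack: [27]
LOAD_CONST → push 4. Stack: [27, 4]
BINARY_OP * → 27 * 4 = 108. Stack: [108]
STORE_FAST y → y=108. Stack: []
LOAD_FAST_LOAD_FAST a,b → push 22,27. Stack: [22, 27]
BINARY_OP + → 22 + 27 = 49. Stack: [49]
STORE_FAST t → t=49. Stack: []
LOAD_CONST → push 4. Stack: [4]
LOAD_FAST y → push 108. Stack: [4, 108]
BINARY_OP * → 4 * 108 = 432. Stack: [432]
LOAD_FAST a → push 22. Stack: [432, 22]
LOAD_CONST → push 6. Stack: [432, 22, 6]
BINARY_OP + → 22 + 6 = 28. Stack: [432, 28]
BINARY_OP - → 432 - 28 = 404. Stack: [404]
STORE_FAST x → x=404. Stack: []
LOAD_FAST_LOAD_FAST x,b → push 404,27. Stack: [404, 27]
BINARY_OP - → 404 - 27 = 377. Stack: [377]
STORE_FAST u → u=377. Stack: []
LOAD_FAST y → push 108. Stack: [108]
RETURN_VALUE → return 108.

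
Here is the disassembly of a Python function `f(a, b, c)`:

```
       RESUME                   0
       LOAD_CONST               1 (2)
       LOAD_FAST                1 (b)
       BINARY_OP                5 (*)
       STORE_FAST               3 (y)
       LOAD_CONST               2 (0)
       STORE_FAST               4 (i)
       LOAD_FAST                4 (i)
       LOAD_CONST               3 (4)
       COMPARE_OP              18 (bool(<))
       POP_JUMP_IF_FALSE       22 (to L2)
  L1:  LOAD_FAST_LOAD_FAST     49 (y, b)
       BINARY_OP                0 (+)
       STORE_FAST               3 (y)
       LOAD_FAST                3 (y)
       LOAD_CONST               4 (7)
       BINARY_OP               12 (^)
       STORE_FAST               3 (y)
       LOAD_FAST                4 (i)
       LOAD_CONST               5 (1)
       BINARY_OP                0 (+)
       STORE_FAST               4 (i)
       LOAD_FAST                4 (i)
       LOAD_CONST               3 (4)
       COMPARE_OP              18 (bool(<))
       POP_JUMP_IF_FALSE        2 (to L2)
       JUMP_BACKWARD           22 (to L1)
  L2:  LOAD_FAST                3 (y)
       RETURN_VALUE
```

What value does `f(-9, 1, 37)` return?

LOAD_CONST → push 2
LOAD_FAST b → push 1
BINARY_OP * → 2 * 1 = 2
STORE_FAST y → y=2
LOAD_CONST → push 0
STORE_FAST i → i=0
LOAD_FAST i → push 0
LOAD_CONST → push 4
COMPARE_OP bool(<) → 0 vs 4 = True
POP_JUMP_IF_FALSE → pop True; no jump
LOAD_FAST_LOAD_FAST y,b → push 2,1
BINARY_OP + → 2 + 1 = 3
STORE_FAST y → y=3
LOAD_FAST y → push 3
LOAD_CONST → push 7
BINARY_OP ^ → 3 ^ 7 = 4
STORE_FAST y → y=4
LOAD_FAST i → push 0
LOAD_CONST → push 1
BINARY_OP + → 0 + 1 = 1
STORE_FAST i → i=1
LOAD_FAST i → push 1
LOAD_CONST → push 4
COMPARE_OP bool(<) → 1 vs 4 = True
POP_JUMP_IF_FALSE → pop True; no jump
LOAD_FAST_LOAD_FAST y,b → push 4,1
BINARY_OP + → 4 + 1 = 5
STORE_FAST y → y=5
LOAD_FAST y → push 5
LOAD_CONST → push 7
BINARY_OP ^ → 5 ^ 7 = 2
STORE_FAST y → y=2
LOAD_FAST i → push 1
LOAD_CONST → push 1
BINARY_OP + → 1 + 1 = 2
STORE_FAST i → i=2
LOAD_FAST i → push 2
LOAD_CONST → push 4
COMPARE_OP bool(<) → 2 vs 4 = True
POP_JUMP_IF_FALSE → pop True; no jump
LOAD_FAST_LOAD_FAST y,b → push 2,1
BINARY_OP + → 2 + 1 = 3
STORE_FAST y → y=3
LOAD_FAST y → push 3
LOAD_CONST → push 7
BINARY_OP ^ → 3 ^ 7 = 4
STORE_FAST y → y=4
LOAD_FAST i → push 2
LOAD_CONST → push 1
BINARY_OP + → 2 + 1 = 3
STORE_FAST i → i=3
LOAD_FAST i → push 3
LOAD_CONST → push 4
COMPARE_OP bool(<) → 3 vs 4 = True
POP_JUMP_IF_FALSE → pop True; no jump
LOAD_FAST_LOAD_FAST y,b → push 4,1
BINARY_OP + → 4 + 1 = 5
STORE_FAST y → y=5
LOAD_FAST y → push 5
LOAD_CONST → push 7
BINARY_OP ^ → 5 ^ 7 = 2
STORE_FAST y → y=2
LOAD_FAST i → push 3
LOAD_CONST → push 1
BINARY_OP + → 3 + 1 = 4
STORE_FAST i → i=4
LOAD_FAST i → push 4
LOAD_CONST → push 4
COMPARE_OP bool(<) → 4 vs 4 = False
POP_JUMP_IF_FALSE → pop False; jump
LOAD_FAST y → push 2
RETURN_VALUE → return 2.

2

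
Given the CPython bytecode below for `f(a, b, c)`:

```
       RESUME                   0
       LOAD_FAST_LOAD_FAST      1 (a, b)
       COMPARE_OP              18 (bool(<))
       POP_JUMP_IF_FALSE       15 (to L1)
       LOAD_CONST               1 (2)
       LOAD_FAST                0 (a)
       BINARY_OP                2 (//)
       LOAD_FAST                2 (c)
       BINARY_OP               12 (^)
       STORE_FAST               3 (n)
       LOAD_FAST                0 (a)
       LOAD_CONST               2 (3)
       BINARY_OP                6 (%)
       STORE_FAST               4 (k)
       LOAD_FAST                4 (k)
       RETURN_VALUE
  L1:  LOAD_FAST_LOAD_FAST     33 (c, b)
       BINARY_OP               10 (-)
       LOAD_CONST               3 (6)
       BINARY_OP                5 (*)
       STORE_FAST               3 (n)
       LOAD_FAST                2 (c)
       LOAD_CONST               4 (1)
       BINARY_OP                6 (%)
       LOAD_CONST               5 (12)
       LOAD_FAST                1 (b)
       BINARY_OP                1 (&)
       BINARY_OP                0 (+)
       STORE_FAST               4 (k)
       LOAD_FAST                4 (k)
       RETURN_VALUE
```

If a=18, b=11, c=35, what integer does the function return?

8

LOAD_FAST_LOAD_FAST a,b → push 18,11. Stack: [18, 11]
COMPARE_OP bool(<) → 18 vs 11 = False. Stack: [False]
POP_JUMP_IF_FALSE → pop False; jump. Stack: []
LOAD_FAST_LOAD_FAST c,b → push 35,11. Stack: [35, 11]
BINARY_OP - → 35 - 11 = 24. Stack: [24]
LOAD_CONST → push 6. Stack: [24, 6]
BINARY_OP * → 24 * 6 = 144. Stack: [144]
STORE_FAST n → n=144. Stack: []
LOAD_FAST c → push 35. Stack: [35]
LOAD_CONST → push 1. Stack: [35, 1]
BINARY_OP % → 35 % 1 = 0. Stack: [0]
LOAD_CONST → push 12. Stack: [0, 12]
LOAD_FAST b → push 11. Stack: [0, 12, 11]
BINARY_OP & → 12 & 11 = 8. Stack: [0, 8]
BINARY_OP + → 0 + 8 = 8. Stack: [8]
STORE_FAST k → k=8. Stack: []
LOAD_FAST k → push 8. Stack: [8]
RETURN_VALUE → return 8.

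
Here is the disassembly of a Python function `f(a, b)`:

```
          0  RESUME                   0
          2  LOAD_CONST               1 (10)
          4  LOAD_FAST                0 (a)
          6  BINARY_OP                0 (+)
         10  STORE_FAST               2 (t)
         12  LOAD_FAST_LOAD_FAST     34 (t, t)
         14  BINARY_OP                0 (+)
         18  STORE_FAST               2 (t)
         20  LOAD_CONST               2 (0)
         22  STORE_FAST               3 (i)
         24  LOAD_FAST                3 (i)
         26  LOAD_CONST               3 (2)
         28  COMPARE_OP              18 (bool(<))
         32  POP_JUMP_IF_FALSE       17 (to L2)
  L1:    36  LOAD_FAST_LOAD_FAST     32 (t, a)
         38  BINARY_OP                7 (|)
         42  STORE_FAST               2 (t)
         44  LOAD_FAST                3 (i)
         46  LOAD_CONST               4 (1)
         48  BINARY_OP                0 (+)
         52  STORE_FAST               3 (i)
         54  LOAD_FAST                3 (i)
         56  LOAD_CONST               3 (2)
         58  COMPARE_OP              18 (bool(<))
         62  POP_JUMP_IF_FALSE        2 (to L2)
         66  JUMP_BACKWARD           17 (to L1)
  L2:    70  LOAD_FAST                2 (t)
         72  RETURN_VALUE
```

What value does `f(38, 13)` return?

LOAD_CONST → push 10. Stack: [10]
LOAD_FAST a → push 38. Stack: [10, 38]
BINARY_OP + → 10 + 38 = 48. Stack: [48]
STORE_FAST t → t=48. Stack: []
LOAD_FAST_LOAD_FAST t,t → push 48,48. Stack: [48, 48]
BINARY_OP + → 48 + 48 = 96. Stack: [96]
STORE_FAST t → t=96. Stack: []
LOAD_CONST → push 0. Stack: [0]
STORE_FAST i → i=0. Stack: []
LOAD_FAST i → push 0. Stack: [0]
LOAD_CONST → push 2. Stack: [0, 2]
COMPARE_OP bool(<) → 0 vs 2 = True. Stack: [True]
POP_JUMP_IF_FALSE → pop True; no jump. Stack: []
LOAD_FAST_LOAD_FAST t,a → push 96,38. Stack: [96, 38]
BINARY_OP | → 96 | 38 = 102. Stack: [102]
STORE_FAST t → t=102. Stack: []
LOAD_FAST i → push 0. Stack: [0]
LOAD_CONST → push 1. Stack: [0, 1]
BINARY_OP + → 0 + 1 = 1. Stack: [1]
STORE_FAST i → i=1. Stack: []
LOAD_FAST i → push 1. Stack: [1]
LOAD_CONST → push 2. Stack: [1, 2]
COMPARE_OP bool(<) → 1 vs 2 = True. Stack: [True]
POP_JUMP_IF_FALSE → pop True; no jump. Stack: []
LOAD_FAST_LOAD_FAST t,a → push 102,38. Stack: [102, 38]
BINARY_OP | → 102 | 38 = 102. Stack: [102]
STORE_FAST t → t=102. Stack: []
LOAD_FAST i → push 1. Stack: [1]
LOAD_CONST → push 1. Stack: [1, 1]
BINARY_OP + → 1 + 1 = 2. Stack: [2]
STORE_FAST i → i=2. Stack: []
LOAD_FAST i → push 2. Stack: [2]
LOAD_CONST → push 2. Stack: [2, 2]
COMPARE_OP bool(<) → 2 vs 2 = False. Stack: [False]
POP_JUMP_IF_FALSE → pop False; jump. Stack: []
LOAD_FAST t → push 102. Stack: [102]
RETURN_VALUE → return 102.

102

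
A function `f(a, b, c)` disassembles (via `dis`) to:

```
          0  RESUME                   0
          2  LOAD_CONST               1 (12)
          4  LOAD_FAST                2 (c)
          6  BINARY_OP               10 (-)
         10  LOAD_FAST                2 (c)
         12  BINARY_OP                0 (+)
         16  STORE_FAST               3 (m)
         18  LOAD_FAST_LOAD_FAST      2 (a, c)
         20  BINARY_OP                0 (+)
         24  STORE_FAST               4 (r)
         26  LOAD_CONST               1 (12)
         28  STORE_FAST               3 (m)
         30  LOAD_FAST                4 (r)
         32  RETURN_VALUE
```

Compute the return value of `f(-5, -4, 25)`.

LOAD_CONST → push 12. Stack: [12]
LOAD_FAST c → push 25. Stack: [12, 25]
BINARY_OP - → 12 - 25 = -13. Stack: [-13]
LOAD_FAST c → push 25. Stack: [-13, 25]
BINARY_OP + → -13 + 25 = 12. Stack: [12]
STORE_FAST m → m=12. Stack: []
LOAD_FAST_LOAD_FAST a,c → push -5,25. Stack: [-5, 25]
BINARY_OP + → -5 + 25 = 20. Stack: [20]
STORE_FAST r → r=20. Stack: []
LOAD_CONST → push 12. Stack: [12]
STORE_FAST m → m=12. Stack: []
LOAD_FAST r → push 20. Stack: [20]
RETURN_VALUE → return 20.

20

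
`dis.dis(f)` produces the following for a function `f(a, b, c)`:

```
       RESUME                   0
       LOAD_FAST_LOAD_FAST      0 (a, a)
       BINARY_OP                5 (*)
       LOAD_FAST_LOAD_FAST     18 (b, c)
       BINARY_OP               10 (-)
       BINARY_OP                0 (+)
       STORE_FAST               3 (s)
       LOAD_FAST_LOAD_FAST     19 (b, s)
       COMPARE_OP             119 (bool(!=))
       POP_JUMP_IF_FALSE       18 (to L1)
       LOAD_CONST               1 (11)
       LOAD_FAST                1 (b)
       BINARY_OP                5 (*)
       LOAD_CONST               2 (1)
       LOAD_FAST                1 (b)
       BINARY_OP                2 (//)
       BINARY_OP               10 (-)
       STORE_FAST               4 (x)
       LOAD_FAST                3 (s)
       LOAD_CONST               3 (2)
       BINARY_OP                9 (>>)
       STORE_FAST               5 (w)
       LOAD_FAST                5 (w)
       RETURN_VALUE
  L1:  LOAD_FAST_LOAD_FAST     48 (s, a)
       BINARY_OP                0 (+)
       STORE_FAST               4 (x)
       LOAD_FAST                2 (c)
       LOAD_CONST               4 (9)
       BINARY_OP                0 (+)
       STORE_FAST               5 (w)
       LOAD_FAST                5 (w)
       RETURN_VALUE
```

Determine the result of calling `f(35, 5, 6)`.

306

LOAD_FAST_LOAD_FAST a,a → push 35,35. Stack: [35, 35]
BINARY_OP * → 35 * 35 = 1225. Stack: [1225]
LOAD_FAST_LOAD_FAST b,c → push 5,6. Stack: [1225, 5, 6]
BINARY_OP - → 5 - 6 = -1. Stack: [1225, -1]
BINARY_OP + → 1225 + -1 = 1224. Stack: [1224]
STORE_FAST s → s=1224. Stack: []
LOAD_FAST_LOAD_FAST b,s → push 5,1224. Stack: [5, 1224]
COMPARE_OP bool(!=) → 5 vs 1224 = True. Stack: [True]
POP_JUMP_IF_FALSE → pop True; no jump. Stack: []
LOAD_CONST → push 11. Stack: [11]
LOAD_FAST b → push 5. Stack: [11, 5]
BINARY_OP * → 11 * 5 = 55. Stack: [55]
LOAD_CONST → push 1. Stack: [55, 1]
LOAD_FAST b → push 5. Stack: [55, 1, 5]
BINARY_OP // → 1 // 5 = 0. Stack: [55, 0]
BINARY_OP - → 55 - 0 = 55. Stack: [55]
STORE_FAST x → x=55. Stack: []
LOAD_FAST s → push 1224. Stack: [1224]
LOAD_CONST → push 2. Stack: [1224, 2]
BINARY_OP >> → 1224 >> 2 = 306. Stack: [306]
STORE_FAST w → w=306. Stack: []
LOAD_FAST w → push 306. Stack: [306]
RETURN_VALUE → return 306.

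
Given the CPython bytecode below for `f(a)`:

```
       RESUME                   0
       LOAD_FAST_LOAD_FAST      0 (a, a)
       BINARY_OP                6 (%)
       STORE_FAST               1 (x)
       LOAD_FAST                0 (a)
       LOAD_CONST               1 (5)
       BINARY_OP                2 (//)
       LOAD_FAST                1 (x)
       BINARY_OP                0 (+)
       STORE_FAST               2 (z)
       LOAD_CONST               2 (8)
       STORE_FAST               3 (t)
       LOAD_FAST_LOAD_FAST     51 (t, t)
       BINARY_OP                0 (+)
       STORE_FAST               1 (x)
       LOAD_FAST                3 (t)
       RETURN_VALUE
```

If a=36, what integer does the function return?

8

LOAD_FAST_LOAD_FAST a,a → push 36,36. Stack: [36, 36]
BINARY_OP % → 36 % 36 = 0. Stack: [0]
STORE_FAST x → x=0. Stack: []
LOAD_FAST a → push 36. Stack: [36]
LOAD_CONST → push 5. Stack: [36, 5]
BINARY_OP // → 36 // 5 = 7. Stack: [7]
LOAD_FAST x → push 0. Stack: [7, 0]
BINARY_OP + → 7 + 0 = 7. Stack: [7]
STORE_FAST z → z=7. Stack: []
LOAD_CONST → push 8. Stack: [8]
STORE_FAST t → t=8. Stack: []
LOAD_FAST_LOAD_FAST t,t → push 8,8. Stack: [8, 8]
BINARY_OP + → 8 + 8 = 16. Stack: [16]
STORE_FAST x → x=16. Stack: []
LOAD_FAST t → push 8. Stack: [8]
RETURN_VALUE → return 8.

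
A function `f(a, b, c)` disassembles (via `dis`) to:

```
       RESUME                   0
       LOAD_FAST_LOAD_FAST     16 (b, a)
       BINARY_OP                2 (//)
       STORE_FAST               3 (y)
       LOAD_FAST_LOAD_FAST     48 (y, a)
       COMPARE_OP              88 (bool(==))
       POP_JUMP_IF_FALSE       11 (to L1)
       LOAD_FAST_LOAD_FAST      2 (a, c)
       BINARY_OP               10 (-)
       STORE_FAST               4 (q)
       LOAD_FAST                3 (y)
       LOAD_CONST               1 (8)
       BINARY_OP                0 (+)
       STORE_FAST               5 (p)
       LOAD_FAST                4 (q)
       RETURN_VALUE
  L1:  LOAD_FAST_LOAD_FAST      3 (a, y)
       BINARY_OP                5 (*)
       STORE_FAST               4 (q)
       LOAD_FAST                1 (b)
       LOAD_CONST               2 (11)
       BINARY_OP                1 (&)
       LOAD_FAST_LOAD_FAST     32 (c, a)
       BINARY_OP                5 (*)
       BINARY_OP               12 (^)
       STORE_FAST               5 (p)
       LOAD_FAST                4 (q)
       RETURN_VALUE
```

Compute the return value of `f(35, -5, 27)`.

LOAD_FAST_LOAD_FAST b,a → push -5,35. Stack: [-5, 35]
BINARY_OP // → -5 // 35 = -1. Stack: [-1]
STORE_FAST y → y=-1. Stack: []
LOAD_FAST_LOAD_FAST y,a → push -1,35. Stack: [-1, 35]
COMPARE_OP bool(==) → -1 vs 35 = False. Stack: [False]
POP_JUMP_IF_FALSE → pop False; jump. Stack: []
LOAD_FAST_LOAD_FAST a,y → push 35,-1. Stack: [35, -1]
BINARY_OP * → 35 * -1 = -35. Stack: [-35]
STORE_FAST q → q=-35. Stack: []
LOAD_FAST b → push -5. Stack: [-5]
LOAD_CONST → push 11. Stack: [-5, 11]
BINARY_OP & → -5 & 11 = 11. Stack: [11]
LOAD_FAST_LOAD_FAST c,a → push 27,35. Stack: [11, 27, 35]
BINARY_OP * → 27 * 35 = 945. Stack: [11, 945]
BINARY_OP ^ → 11 ^ 945 = 954. Stack: [954]
STORE_FAST p → p=954. Stack: []
LOAD_FAST q → push -35. Stack: [-35]
RETURN_VALUE → return -35.

-35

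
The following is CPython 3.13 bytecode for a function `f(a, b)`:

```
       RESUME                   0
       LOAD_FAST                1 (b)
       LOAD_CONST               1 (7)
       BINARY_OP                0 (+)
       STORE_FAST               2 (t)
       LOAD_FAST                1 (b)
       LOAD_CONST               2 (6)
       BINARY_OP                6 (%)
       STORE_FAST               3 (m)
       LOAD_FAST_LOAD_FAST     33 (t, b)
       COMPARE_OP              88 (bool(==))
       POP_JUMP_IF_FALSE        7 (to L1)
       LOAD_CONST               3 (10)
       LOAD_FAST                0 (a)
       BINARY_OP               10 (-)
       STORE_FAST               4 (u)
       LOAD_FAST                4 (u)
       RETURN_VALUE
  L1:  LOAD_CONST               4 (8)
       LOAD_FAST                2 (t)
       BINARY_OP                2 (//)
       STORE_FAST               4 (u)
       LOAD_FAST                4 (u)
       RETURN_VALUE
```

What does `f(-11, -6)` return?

LOAD_FAST b → push -6. Stack: [-6]
LOAD_CONST → push 7. Stack: [-6, 7]
BINARY_OP + → -6 + 7 = 1. Stack: [1]
STORE_FAST t → t=1. Stack: []
LOAD_FAST b → push -6. Stack: [-6]
LOAD_CONST → push 6. Stack: [-6, 6]
BINARY_OP % → -6 % 6 = 0. Stack: [0]
STORE_FAST m → m=0. Stack: []
LOAD_FAST_LOAD_FAST t,b → push 1,-6. Stack: [1, -6]
COMPARE_OP bool(==) → 1 vs -6 = False. Stack: [False]
POP_JUMP_IF_FALSE → pop False; jump. Stack: []
LOAD_CONST → push 8. Stack: [8]
LOAD_FAST t → push 1. Stack: [8, 1]
BINARY_OP // → 8 // 1 = 8. Stack: [8]
STORE_FAST u → u=8. Stack: []
LOAD_FAST u → push 8. Stack: [8]
RETURN_VALUE → return 8.

8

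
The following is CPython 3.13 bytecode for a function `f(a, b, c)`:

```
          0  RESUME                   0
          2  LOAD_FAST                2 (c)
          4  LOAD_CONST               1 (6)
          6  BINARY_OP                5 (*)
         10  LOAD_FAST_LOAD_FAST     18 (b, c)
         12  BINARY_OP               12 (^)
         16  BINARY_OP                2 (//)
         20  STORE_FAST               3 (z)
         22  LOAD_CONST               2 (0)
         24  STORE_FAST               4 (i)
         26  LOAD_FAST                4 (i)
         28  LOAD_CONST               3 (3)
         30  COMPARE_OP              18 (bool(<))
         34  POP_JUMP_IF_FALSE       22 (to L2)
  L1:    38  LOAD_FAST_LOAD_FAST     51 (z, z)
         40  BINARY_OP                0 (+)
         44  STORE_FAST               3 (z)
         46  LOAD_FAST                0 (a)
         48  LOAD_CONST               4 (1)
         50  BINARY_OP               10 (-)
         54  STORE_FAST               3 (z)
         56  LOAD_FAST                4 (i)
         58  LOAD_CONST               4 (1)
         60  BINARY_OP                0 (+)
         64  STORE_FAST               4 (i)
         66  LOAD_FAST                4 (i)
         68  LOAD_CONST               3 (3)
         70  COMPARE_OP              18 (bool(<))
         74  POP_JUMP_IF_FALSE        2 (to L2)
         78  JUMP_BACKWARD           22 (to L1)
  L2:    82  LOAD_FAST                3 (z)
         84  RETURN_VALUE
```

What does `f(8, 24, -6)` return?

LOAD_FAST c → push -6. Stack: [-6]
LOAD_CONST → push 6. Stack: [-6, 6]
BINARY_OP * → -6 * 6 = -36. Stack: [-36]
LOAD_FAST_LOAD_FAST b,c → push 24,-6. Stack: [-36, 24, -6]
BINARY_OP ^ → 24 ^ -6 = -30. Stack: [-36, -30]
BINARY_OP // → -36 // -30 = 1. Stack: [1]
STORE_FAST z → z=1. Stack: []
LOAD_CONST → push 0. Stack: [0]
STORE_FAST i → i=0. Stack: []
LOAD_FAST i → push 0. Stack: [0]
LOAD_CONST → push 3. Stack: [0, 3]
COMPARE_OP bool(<) → 0 vs 3 = True. Stack: [True]
POP_JUMP_IF_FALSE → pop True; no jump. Stack: []
LOAD_FAST_LOAD_FAST z,z → push 1,1. Stack: [1, 1]
BINARY_OP + → 1 + 1 = 2. Stack: [2]
STORE_FAST z → z=2. Stack: []
LOAD_FAST a → push 8. Stack: [8]
LOAD_CONST → push 1. Stack: [8, 1]
BINARY_OP - → 8 - 1 = 7. Stack: [7]
STORE_FAST z → z=7. Stack: []
LOAD_FAST i → push 0. Stack: [0]
LOAD_CONST → push 1. Stack: [0, 1]
BINARY_OP + → 0 + 1 = 1. Stack: [1]
STORE_FAST i → i=1. Stack: []
LOAD_FAST i → push 1. Stack: [1]
LOAD_CONST → push 3. Stack: [1, 3]
COMPARE_OP bool(<) → 1 vs 3 = True. Stack: [True]
POP_JUMP_IF_FALSE → pop True; no jump. Stack: []
LOAD_FAST_LOAD_FAST z,z → push 7,7. Stack: [7, 7]
BINARY_OP + → 7 + 7 = 14. Stack: [14]
STORE_FAST z → z=14. Stack: []
LOAD_FAST a → push 8. Stack: [8]
LOAD_CONST → push 1. Stack: [8, 1]
BINARY_OP - → 8 - 1 = 7. Stack: [7]
STORE_FAST z → z=7. Stack: []
LOAD_FAST i → push 1. Stack: [1]
LOAD_CONST → push 1. Stack: [1, 1]
BINARY_OP + → 1 + 1 = 2. Stack: [2]
STORE_FAST i → i=2. Stack: []
LOAD_FAST i → push 2. Stack: [2]
LOAD_CONST → push 3. Stack: [2, 3]
COMPARE_OP bool(<) → 2 vs 3 = True. Stack: [True]
POP_JUMP_IF_FALSE → pop True; no jump. Stack: []
LOAD_FAST_LOAD_FAST z,z → push 7,7. Stack: [7, 7]
BINARY_OP + → 7 + 7 = 14. Stack: [14]
STORE_FAST z → z=14. Stack: []
LOAD_FAST a → push 8. Stack: [8]
LOAD_CONST → push 1. Stack: [8, 1]
BINARY_OP - → 8 - 1 = 7. Stack: [7]
STORE_FAST z → z=7. Stack: []
LOAD_FAST i → push 2. Stack: [2]
LOAD_CONST → push 1. Stack: [2, 1]
BINARY_OP + → 2 + 1 = 3. Stack: [3]
STORE_FAST i → i=3. Stack: []
LOAD_FAST i → push 3. Stack: [3]
LOAD_CONST → push 3. Stack: [3, 3]
COMPARE_OP bool(<) → 3 vs 3 = False. Stack: [False]
POP_JUMP_IF_FALSE → pop False; jump. Stack: []
LOAD_FAST z → push 7. Stack: [7]
RETURN_VALUE → return 7.

7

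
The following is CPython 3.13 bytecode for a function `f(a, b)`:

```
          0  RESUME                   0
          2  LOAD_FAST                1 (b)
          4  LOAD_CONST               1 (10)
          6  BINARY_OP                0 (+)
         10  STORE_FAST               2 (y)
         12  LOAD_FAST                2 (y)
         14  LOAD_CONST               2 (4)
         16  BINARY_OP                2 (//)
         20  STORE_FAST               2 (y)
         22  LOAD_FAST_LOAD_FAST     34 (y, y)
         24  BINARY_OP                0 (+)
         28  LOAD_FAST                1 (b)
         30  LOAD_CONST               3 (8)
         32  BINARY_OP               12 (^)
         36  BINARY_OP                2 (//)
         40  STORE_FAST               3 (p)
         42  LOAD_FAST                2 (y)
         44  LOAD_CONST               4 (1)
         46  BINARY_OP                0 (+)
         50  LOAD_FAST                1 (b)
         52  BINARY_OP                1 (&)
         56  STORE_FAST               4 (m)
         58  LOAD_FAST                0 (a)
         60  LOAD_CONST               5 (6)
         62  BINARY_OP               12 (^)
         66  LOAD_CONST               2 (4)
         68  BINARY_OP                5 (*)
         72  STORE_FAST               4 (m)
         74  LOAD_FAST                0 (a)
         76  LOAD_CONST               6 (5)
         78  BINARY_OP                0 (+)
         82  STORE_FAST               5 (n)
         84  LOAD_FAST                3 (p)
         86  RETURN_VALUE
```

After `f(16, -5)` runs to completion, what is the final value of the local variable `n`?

21

LOAD_FAST b → push -5. Stack: [-5]
LOAD_CONST → push 10. Stack: [-5, 10]
BINARY_OP + → -5 + 10 = 5. Stack: [5]
STORE_FAST y → y=5. Stack: []
LOAD_FAST y → push 5. Stack: [5]
LOAD_CONST → push 4. Stack: [5, 4]
BINARY_OP // → 5 // 4 = 1. Stack: [1]
STORE_FAST y → y=1. Stack: []
LOAD_FAST_LOAD_FAST y,y → push 1,1. Stack: [1, 1]
BINARY_OP + → 1 + 1 = 2. Stack: [2]
LOAD_FAST b → push -5. Stack: [2, -5]
LOAD_CONST → push 8. Stack: [2, -5, 8]
BINARY_OP ^ → -5 ^ 8 = -13. Stack: [2, -13]
BINARY_OP // → 2 // -13 = -1. Stack: [-1]
STORE_FAST p → p=-1. Stack: []
LOAD_FAST y → push 1. Stack: [1]
LOAD_CONST → push 1. Stack: [1, 1]
BINARY_OP + → 1 + 1 = 2. Stack: [2]
LOAD_FAST b → push -5. Stack: [2, -5]
BINARY_OP & → 2 & -5 = 2. Stack: [2]
STORE_FAST m → m=2. Stack: []
LOAD_FAST a → push 16. Stack: [16]
LOAD_CONST → push 6. Stack: [16, 6]
BINARY_OP ^ → 16 ^ 6 = 22. Stack: [22]
LOAD_CONST → push 4. Stack: [22, 4]
BINARY_OP * → 22 * 4 = 88. Stack: [88]
STORE_FAST m → m=88. Stack: []
LOAD_FAST a → push 16. Stack: [16]
LOAD_CONST → push 5. Stack: [16, 5]
BINARY_OP + → 16 + 5 = 21. Stack: [21]
STORE_FAST n → n=21. Stack: []
LOAD_FAST p → push -1. Stack: [-1]
RETURN_VALUE → return -1.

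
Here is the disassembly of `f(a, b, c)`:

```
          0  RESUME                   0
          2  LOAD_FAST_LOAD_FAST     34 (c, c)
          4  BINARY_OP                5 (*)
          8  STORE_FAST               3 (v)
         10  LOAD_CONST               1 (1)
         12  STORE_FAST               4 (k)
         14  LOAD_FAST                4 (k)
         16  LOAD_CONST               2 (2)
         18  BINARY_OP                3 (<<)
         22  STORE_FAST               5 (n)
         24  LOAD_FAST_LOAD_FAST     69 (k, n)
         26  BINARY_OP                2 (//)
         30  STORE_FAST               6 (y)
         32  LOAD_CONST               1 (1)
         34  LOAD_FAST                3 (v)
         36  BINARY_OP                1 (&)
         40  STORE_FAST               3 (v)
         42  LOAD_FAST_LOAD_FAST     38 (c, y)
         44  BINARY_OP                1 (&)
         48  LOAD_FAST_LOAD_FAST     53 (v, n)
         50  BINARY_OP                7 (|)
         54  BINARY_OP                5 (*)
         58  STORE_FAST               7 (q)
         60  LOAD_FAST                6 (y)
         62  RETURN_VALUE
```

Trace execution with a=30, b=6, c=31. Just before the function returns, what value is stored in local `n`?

4

LOAD_FAST_LOAD_FAST c,c → push 31,31. Stack: [31, 31]
BINARY_OP * → 31 * 31 = 961. Stack: [961]
STORE_FAST v → v=961. Stack: []
LOAD_CONST → push 1. Stack: [1]
STORE_FAST k → k=1. Stack: []
LOAD_FAST k → push 1. Stack: [1]
LOAD_CONST → push 2. Stack: [1, 2]
BINARY_OP << → 1 << 2 = 4. Stack: [4]
STORE_FAST n → n=4. Stack: []
LOAD_FAST_LOAD_FAST k,n → push 1,4. Stack: [1, 4]
BINARY_OP // → 1 // 4 = 0. Stack: [0]
STORE_FAST y → y=0. Stack: []
LOAD_CONST → push 1. Stack: [1]
LOAD_FAST v → push 961. Stack: [1, 961]
BINARY_OP & → 1 & 961 = 1. Stack: [1]
STORE_FAST v → v=1. Stack: []
LOAD_FAST_LOAD_FAST c,y → push 31,0. Stack: [31, 0]
BINARY_OP & → 31 & 0 = 0. Stack: [0]
LOAD_FAST_LOAD_FAST v,n → push 1,4. Stack: [0, 1, 4]
BINARY_OP | → 1 | 4 = 5. Stack: [0, 5]
BINARY_OP * → 0 * 5 = 0. Stack: [0]
STORE_FAST q → q=0. Stack: []
LOAD_FAST y → push 0. Stack: [0]
RETURN_VALUE → return 0.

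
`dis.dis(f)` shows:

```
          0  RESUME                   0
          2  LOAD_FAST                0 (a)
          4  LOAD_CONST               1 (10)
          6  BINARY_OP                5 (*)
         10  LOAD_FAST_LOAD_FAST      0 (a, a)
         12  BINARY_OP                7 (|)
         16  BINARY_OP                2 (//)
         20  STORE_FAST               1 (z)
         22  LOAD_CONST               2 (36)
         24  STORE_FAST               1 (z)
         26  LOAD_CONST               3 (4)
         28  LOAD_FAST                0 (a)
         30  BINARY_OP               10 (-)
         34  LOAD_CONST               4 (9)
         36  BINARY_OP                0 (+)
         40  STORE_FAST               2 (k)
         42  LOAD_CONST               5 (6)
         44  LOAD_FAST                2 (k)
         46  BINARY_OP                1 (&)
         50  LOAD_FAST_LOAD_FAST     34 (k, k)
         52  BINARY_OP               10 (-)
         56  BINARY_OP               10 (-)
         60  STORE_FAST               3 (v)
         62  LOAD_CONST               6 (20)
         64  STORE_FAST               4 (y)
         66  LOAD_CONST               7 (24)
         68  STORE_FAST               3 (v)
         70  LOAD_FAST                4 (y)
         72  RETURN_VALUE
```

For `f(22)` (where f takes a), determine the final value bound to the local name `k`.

LOAD_FAST a → push 22. Stack: [22]
LOAD_CONST → push 10. Stack: [22, 10]
BINARY_OP * → 22 * 10 = 220. Stack: [220]
LOAD_FAST_LOAD_FAST a,a → push 22,22. Stack: [220, 22, 22]
BINARY_OP | → 22 | 22 = 22. Stack: [220, 22]
BINARY_OP // → 220 // 22 = 10. Stack: [10]
STORE_FAST z → z=10. Stack: []
LOAD_CONST → push 36. Stack: [36]
STORE_FAST z → z=36. Stack: []
LOAD_CONST → push 4. Stack: [4]
LOAD_FAST a → push 22. Stack: [4, 22]
BINARY_OP - → 4 - 22 = -18. Stack: [-18]
LOAD_CONST → push 9. Stack: [-18, 9]
BINARY_OP + → -18 + 9 = -9. Stack: [-9]
STORE_FAST k → k=-9. Stack: []
LOAD_CONST → push 6. Stack: [6]
LOAD_FAST k → push -9. Stack: [6, -9]
BINARY_OP & → 6 & -9 = 6. Stack: [6]
LOAD_FAST_LOAD_FAST k,k → push -9,-9. Stack: [6, -9, -9]
BINARY_OP - → -9 - -9 = 0. Stack: [6, 0]
BINARY_OP - → 6 - 0 = 6. Stack: [6]
STORE_FAST v → v=6. Stack: []
LOAD_CONST → push 20. Stack: [20]
STORE_FAST y → y=20. Stack: []
LOAD_CONST → push 24. Stack: [24]
STORE_FAST v → v=24. Stack: []
LOAD_FAST y → push 20. Stack: [20]
RETURN_VALUE → return 20.

-9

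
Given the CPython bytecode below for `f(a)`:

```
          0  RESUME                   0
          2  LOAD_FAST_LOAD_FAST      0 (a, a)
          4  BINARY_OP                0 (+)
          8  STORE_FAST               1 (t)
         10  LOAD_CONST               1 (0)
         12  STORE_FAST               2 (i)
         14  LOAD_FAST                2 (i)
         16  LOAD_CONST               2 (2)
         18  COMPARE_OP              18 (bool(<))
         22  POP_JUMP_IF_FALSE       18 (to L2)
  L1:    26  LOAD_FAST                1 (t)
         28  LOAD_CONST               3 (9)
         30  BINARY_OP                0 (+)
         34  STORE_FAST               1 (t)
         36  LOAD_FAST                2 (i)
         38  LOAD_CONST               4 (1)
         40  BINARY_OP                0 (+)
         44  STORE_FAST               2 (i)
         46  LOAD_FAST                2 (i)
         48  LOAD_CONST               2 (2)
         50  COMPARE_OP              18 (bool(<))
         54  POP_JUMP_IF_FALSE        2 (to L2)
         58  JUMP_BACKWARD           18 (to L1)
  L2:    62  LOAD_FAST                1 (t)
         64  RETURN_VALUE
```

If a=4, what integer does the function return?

26

LOAD_FAST_LOAD_FAST a,a → push 4,4. Stack: [4, 4]
BINARY_OP + → 4 + 4 = 8. Stack: [8]
STORE_FAST t → t=8. Stack: []
LOAD_CONST → push 0. Stack: [0]
STORE_FAST i → i=0. Stack: []
LOAD_FAST i → push 0. Stack: [0]
LOAD_CONST → push 2. Stack: [0, 2]
COMPARE_OP bool(<) → 0 vs 2 = True. Stack: [True]
POP_JUMP_IF_FALSE → pop True; no jump. Stack: []
LOAD_FAST t → push 8. Stack: [8]
LOAD_CONST → push 9. Stack: [8, 9]
BINARY_OP + → 8 + 9 = 17. Stack: [17]
STORE_FAST t → t=17. Stack: []
LOAD_FAST i → push 0. Stack: [0]
LOAD_CONST → push 1. Stack: [0, 1]
BINARY_OP + → 0 + 1 = 1. Stack: [1]
STORE_FAST i → i=1. Stack: []
LOAD_FAST i → push 1. Stack: [1]
LOAD_CONST → push 2. Stack: [1, 2]
COMPARE_OP bool(<) → 1 vs 2 = True. Stack: [True]
POP_JUMP_IF_FALSE → pop True; no jump. Stack: []
LOAD_FAST t → push 17. Stack: [17]
LOAD_CONST → push 9. Stack: [17, 9]
BINARY_OP + → 17 + 9 = 26. Stack: [26]
STORE_FAST t → t=26. Stack: []
LOAD_FAST i → push 1. Stack: [1]
LOAD_CONST → push 1. Stack: [1, 1]
BINARY_OP + → 1 + 1 = 2. Stack: [2]
STORE_FAST i → i=2. Stack: []
LOAD_FAST i → push 2. Stack: [2]
LOAD_CONST → push 2. Stack: [2, 2]
COMPARE_OP bool(<) → 2 vs 2 = False. Stack: [False]
POP_JUMP_IF_FALSE → pop False; jump. Stack: []
LOAD_FAST t → push 26. Stack: [26]
RETURN_VALUE → return 26.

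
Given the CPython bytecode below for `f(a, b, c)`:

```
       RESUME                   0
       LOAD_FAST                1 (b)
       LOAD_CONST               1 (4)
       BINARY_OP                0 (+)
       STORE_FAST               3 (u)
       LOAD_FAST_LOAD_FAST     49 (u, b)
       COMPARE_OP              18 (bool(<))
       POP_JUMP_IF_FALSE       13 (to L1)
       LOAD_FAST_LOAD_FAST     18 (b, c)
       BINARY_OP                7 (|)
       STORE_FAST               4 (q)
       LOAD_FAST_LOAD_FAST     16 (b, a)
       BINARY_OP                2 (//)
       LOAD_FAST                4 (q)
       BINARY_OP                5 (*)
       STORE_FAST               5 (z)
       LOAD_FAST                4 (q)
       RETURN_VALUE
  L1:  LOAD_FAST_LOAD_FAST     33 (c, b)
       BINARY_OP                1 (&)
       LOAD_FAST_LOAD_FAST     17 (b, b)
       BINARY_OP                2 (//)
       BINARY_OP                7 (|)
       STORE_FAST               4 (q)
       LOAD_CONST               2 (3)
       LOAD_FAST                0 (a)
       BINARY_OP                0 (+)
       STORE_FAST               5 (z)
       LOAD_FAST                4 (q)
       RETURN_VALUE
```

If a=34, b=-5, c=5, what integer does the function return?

1

LOAD_FAST b → push -5. Stack: [-5]
LOAD_CONST → push 4. Stack: [-5, 4]
BINARY_OP + → -5 + 4 = -1. Stack: [-1]
STORE_FAST u → u=-1. Stack: []
LOAD_FAST_LOAD_FAST u,b → push -1,-5. Stack: [-1, -5]
COMPARE_OP bool(<) → -1 vs -5 = False. Stack: [False]
POP_JUMP_IF_FALSE → pop False; jump. Stack: []
LOAD_FAST_LOAD_FAST c,b → push 5,-5. Stack: [5, -5]
BINARY_OP & → 5 & -5 = 1. Stack: [1]
LOAD_FAST_LOAD_FAST b,b → push -5,-5. Stack: [1, -5, -5]
BINARY_OP // → -5 // -5 = 1. Stack: [1, 1]
BINARY_OP | → 1 | 1 = 1. Stack: [1]
STORE_FAST q → q=1. Stack: []
LOAD_CONST → push 3. Stack: [3]
LOAD_FAST a → push 34. Stack: [3, 34]
BINARY_OP + → 3 + 34 = 37. Stack: [37]
STORE_FAST z → z=37. Stack: []
LOAD_FAST q → push 1. Stack: [1]
RETURN_VALUE → return 1.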